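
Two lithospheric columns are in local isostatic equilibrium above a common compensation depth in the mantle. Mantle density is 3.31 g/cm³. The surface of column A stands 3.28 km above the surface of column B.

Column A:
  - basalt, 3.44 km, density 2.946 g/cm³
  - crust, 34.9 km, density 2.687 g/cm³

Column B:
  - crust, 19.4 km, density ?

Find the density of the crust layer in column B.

2.68 g/cm³

Take the compensation level at the base of the deeper column (depth z_c below the surface of column A) and equate Σ ρ_i t_i down to z_c; mantle fills any gap and the z_c terms cancel.
Column A: 3.44×2.946 + 34.9×2.687 + (z_c − 38.34)×3.31
Column B: 3.28×0 + 19.4×ρ + (z_c − 3.28 − 19.4)×3.31
The z_c×3.31 term appears on both sides and cancels. Collect the known terms of each column as K = Σ(ρt)_known − 3.31 × (depth of known layers): K_A = 103.91054 − 3.31×38.34 = −22.99486; K_B = 0 − 3.31×(3.28 + 19.4) = −75.0708.
Balance: K_A = K_B + 19.4×ρ, so ρ = (K_A − K_B)/19.4 = 52.0759/19.4 = 2.68 g/cm³.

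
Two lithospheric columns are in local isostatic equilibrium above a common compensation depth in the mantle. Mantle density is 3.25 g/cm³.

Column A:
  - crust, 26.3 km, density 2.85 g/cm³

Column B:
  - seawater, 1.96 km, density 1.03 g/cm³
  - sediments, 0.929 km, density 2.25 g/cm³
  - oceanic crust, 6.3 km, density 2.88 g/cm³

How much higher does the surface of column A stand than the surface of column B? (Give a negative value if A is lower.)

0.895 km

For any compensation level in the mantle, the mantle terms cancel and isostasy reduces to e = (Σt_A − Σt_B) − (Σ(ρt)_A − Σ(ρt)_B) / ρ_m.
Σt_A = 26.3 km; Σt_B = 9.189 km; Σ(ρt)_A = 74.955; Σ(ρt)_B = 22.25305 (in km·g/cm³).
e = (26.3 − 9.189) − (74.955 − 22.25305) / 3.25 = 0.895 km.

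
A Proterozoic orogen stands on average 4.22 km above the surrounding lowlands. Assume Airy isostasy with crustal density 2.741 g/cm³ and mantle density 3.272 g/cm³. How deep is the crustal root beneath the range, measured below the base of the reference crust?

Equating mass per unit area of the two columns: the weight of the topography is balanced by the buoyancy of the root, ρ_c h = (ρ_m − ρ_c) r.
r = h · ρ_c / (ρ_m − ρ_c) = 4.22 km × 2.741 / (3.272 − 2.741) = 21.8 km.

21.8 km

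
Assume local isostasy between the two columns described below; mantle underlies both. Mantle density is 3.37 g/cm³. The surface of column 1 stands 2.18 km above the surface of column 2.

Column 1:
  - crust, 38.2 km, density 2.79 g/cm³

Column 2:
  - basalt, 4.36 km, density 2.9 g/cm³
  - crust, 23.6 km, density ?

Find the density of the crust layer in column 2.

2.83 g/cm³

Take the compensation level at the base of the deeper column (depth z_c below the surface of column 1) and equate Σ ρ_i t_i down to z_c; mantle fills any gap and the z_c terms cancel.
Column 1: 38.2×2.79 + (z_c − 38.2)×3.37
Column 2: 2.18×0 + 4.36×2.9 + 23.6×ρ + (z_c − 2.18 − 27.96)×3.37
The z_c×3.37 term appears on both sides and cancels. Collect the known terms of each column as K = Σ(ρt)_known − 3.37 × (depth of known layers): K_1 = 106.578 − 3.37×38.2 = −22.156; K_2 = 12.644 − 3.37×(2.18 + 27.96) = −88.9278.
Balance: K_1 = K_2 + 23.6×ρ, so ρ = (K_1 − K_2)/23.6 = 66.7718/23.6 = 2.83 g/cm³.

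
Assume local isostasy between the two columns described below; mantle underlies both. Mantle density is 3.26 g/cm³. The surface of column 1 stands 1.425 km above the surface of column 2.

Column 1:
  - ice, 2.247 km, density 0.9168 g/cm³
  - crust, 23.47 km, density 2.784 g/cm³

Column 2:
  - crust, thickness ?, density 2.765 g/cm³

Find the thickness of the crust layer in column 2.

23.8 km

Take the compensation level at the base of the deeper column (depth z_c below the surface of column 1) and equate Σ ρ_i t_i down to z_c; mantle fills any gap and the z_c terms cancel.
Column 1: 2.247×0.9168 + 23.47×2.784 + (z_c − 25.717)×3.26
Column 2: 1.425×0 + x×2.765 + (z_c − 1.425 − 0 − x)×3.26
The z_c×3.26 term appears on both sides and cancels. Collect the known terms of each column as K = Σ(ρt)_known − 3.26 × (depth of known layers): K_1 = 67.4005296 − 3.26×25.717 = −16.4368904; K_2 = 0 − 3.26×(1.425 + 0) = −4.6455.
Balance: K_1 = K_2 − x×(3.26 − 2.765), so x = (K_2 − K_1)/(3.26 − 2.765) = 11.7914/0.495 = 23.8 km.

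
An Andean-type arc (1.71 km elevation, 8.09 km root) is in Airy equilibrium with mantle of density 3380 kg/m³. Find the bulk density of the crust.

ρ_c h = (ρ_m − ρ_c) r → ρ_c (h + r) = ρ_m r → ρ_c = ρ_m r / (h + r).
ρ_c = 3380 × 8.09 km / (1.71 km + 8.09 km) = 2790 kg/m³.

2790 kg/m³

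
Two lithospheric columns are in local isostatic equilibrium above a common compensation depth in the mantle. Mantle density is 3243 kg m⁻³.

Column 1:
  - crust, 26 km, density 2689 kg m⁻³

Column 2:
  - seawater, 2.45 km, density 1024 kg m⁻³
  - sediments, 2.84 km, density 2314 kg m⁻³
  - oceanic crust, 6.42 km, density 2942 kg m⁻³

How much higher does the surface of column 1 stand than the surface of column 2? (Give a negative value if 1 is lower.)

1.36 km

For any compensation level in the mantle, the mantle terms cancel and isostasy reduces to e = (Σt_1 − Σt_2) − (Σ(ρt)_1 − Σ(ρt)_2) / ρ_m.
Σt_1 = 26 km; Σt_2 = 11.71 km; Σ(ρt)_1 = 69914; Σ(ρt)_2 = 27968.2 (in km·kg m⁻³).
e = (26 − 11.71) − (69914 − 27968.2) / 3243 = 1.36 km.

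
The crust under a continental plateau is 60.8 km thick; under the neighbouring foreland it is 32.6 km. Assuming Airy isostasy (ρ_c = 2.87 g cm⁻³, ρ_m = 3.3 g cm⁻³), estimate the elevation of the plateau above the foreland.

3.67 km

Excess crust Δ = 60.8 km − 32.6 km = 28.2 km, split between elevation h and root r with h + r = Δ.
Airy balance ρ_c h = (ρ_m − ρ_c) r gives r = h ρ_c/(ρ_m − ρ_c), so h (1 + ρ_c/(ρ_m − ρ_c)) = Δ, i.e. h = Δ (ρ_m − ρ_c)/ρ_m.
h = 28.2 km × 0.43/3.3 = 3.67 km.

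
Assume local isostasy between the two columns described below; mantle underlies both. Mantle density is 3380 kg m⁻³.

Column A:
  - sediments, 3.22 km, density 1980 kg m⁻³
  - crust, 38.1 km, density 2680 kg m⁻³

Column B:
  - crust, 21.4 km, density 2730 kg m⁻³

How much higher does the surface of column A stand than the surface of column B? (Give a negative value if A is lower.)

5.11 km

For any compensation level in the mantle, the mantle terms cancel and isostasy reduces to e = (Σt_A − Σt_B) − (Σ(ρt)_A − Σ(ρt)_B) / ρ_m.
Σt_A = 41.32 km; Σt_B = 21.4 km; Σ(ρt)_A = 108483.6; Σ(ρt)_B = 58422 (in km·kg m⁻³).
e = (41.32 − 21.4) − (108483.6 − 58422) / 3380 = 5.11 km.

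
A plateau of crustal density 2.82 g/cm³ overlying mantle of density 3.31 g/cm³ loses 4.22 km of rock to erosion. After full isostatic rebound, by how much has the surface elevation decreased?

0.625 km

Rebound u = e ρ_c/ρ_m = 4.22 km × 2.82/3.31 = 3.595 km.
Net surface drop = e − u = 4.22 km − 3.595 km = e (ρ_m − ρ_c)/ρ_m = 0.625 km.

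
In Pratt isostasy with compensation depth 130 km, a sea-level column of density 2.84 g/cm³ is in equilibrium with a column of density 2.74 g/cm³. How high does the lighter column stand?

4.74 km

ρ_ref D = ρ (D + h) → h = D (ρ_ref − ρ)/ρ.
h = 130 km × (2.84 − 2.74)/2.74 = 4.74 km.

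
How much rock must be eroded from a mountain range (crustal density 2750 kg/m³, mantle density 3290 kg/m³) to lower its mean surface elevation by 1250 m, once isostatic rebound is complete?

7620 m

Net drop Δ = e − u = e − e ρ_c/ρ_m = e (ρ_m − ρ_c)/ρ_m.
e = Δ ρ_m/(ρ_m − ρ_c) = 1250 m × 3290/540 = 7620 m.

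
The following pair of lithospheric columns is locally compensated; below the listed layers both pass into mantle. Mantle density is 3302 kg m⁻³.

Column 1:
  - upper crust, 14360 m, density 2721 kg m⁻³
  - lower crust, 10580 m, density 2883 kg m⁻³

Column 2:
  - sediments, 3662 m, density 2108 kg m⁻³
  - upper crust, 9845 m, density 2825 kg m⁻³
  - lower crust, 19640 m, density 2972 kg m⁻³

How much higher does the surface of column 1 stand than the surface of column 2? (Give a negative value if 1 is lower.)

−840 m

For any compensation level in the mantle, the mantle terms cancel and isostasy reduces to e = (Σt_1 − Σt_2) − (Σ(ρt)_1 − Σ(ρt)_2) / ρ_m.
Σt_1 = 24940 m; Σt_2 = 33147 m; Σ(ρt)_1 = 69575700; Σ(ρt)_2 = 93901701 (in m·kg m⁻³).
e = (24940 − 33147) − (69575700 − 93901701) / 3302 = −840 m.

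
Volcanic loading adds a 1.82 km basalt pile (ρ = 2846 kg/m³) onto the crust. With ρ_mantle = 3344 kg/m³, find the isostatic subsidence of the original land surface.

1.55 km

Subaerial loading: s = t ρ_load / ρ_m.
s = 1.82 km × 2846/3344 = 1.55 km.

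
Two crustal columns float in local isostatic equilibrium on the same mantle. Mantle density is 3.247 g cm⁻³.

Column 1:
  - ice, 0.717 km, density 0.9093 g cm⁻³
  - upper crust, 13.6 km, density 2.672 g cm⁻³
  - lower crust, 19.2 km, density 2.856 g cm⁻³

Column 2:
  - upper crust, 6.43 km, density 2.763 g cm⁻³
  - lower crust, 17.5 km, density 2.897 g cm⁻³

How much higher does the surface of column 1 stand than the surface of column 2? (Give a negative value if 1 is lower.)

For any compensation level in the mantle, the mantle terms cancel and isostasy reduces to e = (Σt_1 − Σt_2) − (Σ(ρt)_1 − Σ(ρt)_2) / ρ_m.
Σt_1 = 33.517 km; Σt_2 = 23.93 km; Σ(ρt)_1 = 91.8263681; Σ(ρt)_2 = 68.46359 (in km·g cm⁻³).
e = (33.517 − 23.93) − (91.8263681 − 68.46359) / 3.247 = 2.39 km.

2.39 km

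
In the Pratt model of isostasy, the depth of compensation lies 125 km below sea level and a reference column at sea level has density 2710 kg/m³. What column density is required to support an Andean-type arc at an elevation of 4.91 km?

Pratt balance: ρ_ref D = ρ (D + h).
ρ = ρ_ref D/(D + h) = 2710 × 125 km/(125 km + 4.91 km) = 2610 kg/m³.

2610 kg/m³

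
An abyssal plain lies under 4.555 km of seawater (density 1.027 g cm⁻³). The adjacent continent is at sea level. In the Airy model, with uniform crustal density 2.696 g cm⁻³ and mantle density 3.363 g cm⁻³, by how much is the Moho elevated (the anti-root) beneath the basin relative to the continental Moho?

11.4 km

Equating mass per unit area of the two columns: replacing crust with seawater at the top is compensated by replacing crust with mantle at the base: d (ρ_c − ρ_w) = a (ρ_m − ρ_c).
a = d (ρ_c − ρ_w)/(ρ_m − ρ_c) = 4.555 km × 1.669/0.667 = 11.4 km.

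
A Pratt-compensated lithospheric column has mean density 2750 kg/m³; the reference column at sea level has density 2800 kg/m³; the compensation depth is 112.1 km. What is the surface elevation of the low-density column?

2.04 km

ρ_ref D = ρ (D + h) → h = D (ρ_ref − ρ)/ρ.
h = 112.1 km × (2800 − 2750)/2750 = 2.04 km.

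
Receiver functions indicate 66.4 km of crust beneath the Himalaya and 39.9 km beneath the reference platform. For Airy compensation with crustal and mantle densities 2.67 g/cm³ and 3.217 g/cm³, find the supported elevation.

Excess crust Δ = 66.4 km − 39.9 km = 26.5 km, split between elevation h and root r with h + r = Δ.
Airy balance ρ_c h = (ρ_m − ρ_c) r gives r = h ρ_c/(ρ_m − ρ_c), so h (1 + ρ_c/(ρ_m − ρ_c)) = Δ, i.e. h = Δ (ρ_m − ρ_c)/ρ_m.
h = 26.5 km × 0.547/3.217 = 4.51 km.

4.51 km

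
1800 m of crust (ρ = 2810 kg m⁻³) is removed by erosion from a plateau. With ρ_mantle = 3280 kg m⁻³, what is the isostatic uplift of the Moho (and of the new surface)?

Unloading: uplift u = e ρ_c/ρ_m = 1800 m × 2810/3280 = 1540 m.

1540 m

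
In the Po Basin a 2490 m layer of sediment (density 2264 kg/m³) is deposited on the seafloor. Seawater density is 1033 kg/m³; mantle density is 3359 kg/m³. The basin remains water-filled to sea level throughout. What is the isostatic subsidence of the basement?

Submarine loading: the sediment displaces seawater, and the subsidence is in turn flooded, so s (ρ_m − ρ_w) = t (ρ_sed − ρ_w).
s = 2490 m × (2264 − 1033) / (3359 − 1033) = 1320 m.

1320 m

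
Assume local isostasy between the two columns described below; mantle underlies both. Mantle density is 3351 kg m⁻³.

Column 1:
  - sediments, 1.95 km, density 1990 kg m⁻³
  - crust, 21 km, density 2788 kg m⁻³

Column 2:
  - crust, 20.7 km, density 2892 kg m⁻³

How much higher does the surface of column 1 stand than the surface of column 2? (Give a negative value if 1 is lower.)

1.48 km

For any compensation level in the mantle, the mantle terms cancel and isostasy reduces to e = (Σt_1 − Σt_2) − (Σ(ρt)_1 − Σ(ρt)_2) / ρ_m.
Σt_1 = 22.95 km; Σt_2 = 20.7 km; Σ(ρt)_1 = 62428.5; Σ(ρt)_2 = 59864.4 (in km·kg m⁻³).
e = (22.95 − 20.7) − (62428.5 − 59864.4) / 3351 = 1.48 km.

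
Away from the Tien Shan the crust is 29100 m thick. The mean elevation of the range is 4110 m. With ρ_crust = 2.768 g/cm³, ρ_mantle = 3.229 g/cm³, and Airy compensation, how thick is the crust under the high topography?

57900 m

Root depth r = h ρ_c / (ρ_m − ρ_c) = 4110 m × 2.768 / 0.461 = 24680 m.
Total thickness = T + h + r = 29100 m + 4110 m + 24680 m = 57900 m.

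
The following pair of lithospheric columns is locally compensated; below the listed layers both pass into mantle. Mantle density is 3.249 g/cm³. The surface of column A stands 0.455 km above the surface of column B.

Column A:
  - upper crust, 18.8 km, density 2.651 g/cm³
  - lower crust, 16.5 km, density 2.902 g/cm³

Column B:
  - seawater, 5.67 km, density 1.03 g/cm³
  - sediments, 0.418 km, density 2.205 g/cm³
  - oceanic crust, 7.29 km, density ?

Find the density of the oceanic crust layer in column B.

2.91 g/cm³

Take the compensation level at the base of the deeper column (depth z_c below the surface of column A) and equate Σ ρ_i t_i down to z_c; mantle fills any gap and the z_c terms cancel.
Column A: 18.8×2.651 + 16.5×2.902 + (z_c − 35.3)×3.249
Column B: 0.455×0 + 5.67×1.03 + 0.418×2.205 + 7.29×ρ + (z_c − 0.455 − 13.378)×3.249
The z_c×3.249 term appears on both sides and cancels. Collect the known terms of each column as K = Σ(ρt)_known − 3.249 × (depth of known layers): K_A = 97.7218 − 3.249×35.3 = −16.9679; K_B = 6.76179 − 3.249×(0.455 + 13.378) = −38.181627.
Balance: K_A = K_B + 7.29×ρ, so ρ = (K_A − K_B)/7.29 = 21.2137/7.29 = 2.91 g/cm³.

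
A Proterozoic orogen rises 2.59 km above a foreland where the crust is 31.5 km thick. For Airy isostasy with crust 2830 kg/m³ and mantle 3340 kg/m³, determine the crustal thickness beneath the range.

Root depth r = h ρ_c / (ρ_m − ρ_c) = 2.59 km × 2830 / 510 = 14.37 km.
Total thickness = T + h + r = 31.5 km + 2.59 km + 14.37 km = 48.5 km.

48.5 km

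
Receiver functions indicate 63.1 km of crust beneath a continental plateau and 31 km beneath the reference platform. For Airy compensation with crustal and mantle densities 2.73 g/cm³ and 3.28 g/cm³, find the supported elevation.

5.38 km

Excess crust Δ = 63.1 km − 31 km = 32.1 km, split between elevation h and root r with h + r = Δ.
Airy balance ρ_c h = (ρ_m − ρ_c) r gives r = h ρ_c/(ρ_m − ρ_c), so h (1 + ρ_c/(ρ_m − ρ_c)) = Δ, i.e. h = Δ (ρ_m − ρ_c)/ρ_m.
h = 32.1 km × 0.55/3.28 = 5.38 km.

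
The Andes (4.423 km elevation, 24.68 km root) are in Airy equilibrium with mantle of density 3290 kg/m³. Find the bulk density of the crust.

ρ_c h = (ρ_m − ρ_c) r → ρ_c (h + r) = ρ_m r → ρ_c = ρ_m r / (h + r).
ρ_c = 3290 × 24.68 km / (4.423 km + 24.68 km) = 2790 kg/m³.

2790 kg/m³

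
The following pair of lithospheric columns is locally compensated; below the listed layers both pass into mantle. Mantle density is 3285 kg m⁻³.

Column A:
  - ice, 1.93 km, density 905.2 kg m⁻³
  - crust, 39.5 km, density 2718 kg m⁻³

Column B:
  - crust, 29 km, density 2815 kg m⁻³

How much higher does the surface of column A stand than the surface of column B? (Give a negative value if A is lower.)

For any compensation level in the mantle, the mantle terms cancel and isostasy reduces to e = (Σt_A − Σt_B) − (Σ(ρt)_A − Σ(ρt)_B) / ρ_m.
Σt_A = 41.43 km; Σt_B = 29 km; Σ(ρt)_A = 109108.036; Σ(ρt)_B = 81635 (in km·kg m⁻³).
e = (41.43 − 29) − (109108.036 − 81635) / 3285 = 4.07 km.

4.07 km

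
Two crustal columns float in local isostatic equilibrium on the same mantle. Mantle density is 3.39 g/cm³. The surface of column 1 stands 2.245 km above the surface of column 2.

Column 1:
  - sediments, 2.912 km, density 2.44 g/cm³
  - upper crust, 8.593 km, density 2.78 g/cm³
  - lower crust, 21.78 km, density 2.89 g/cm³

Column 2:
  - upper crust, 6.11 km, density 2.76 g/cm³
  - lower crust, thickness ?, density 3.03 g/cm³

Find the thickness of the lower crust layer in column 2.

20.7 km

Take the compensation level at the base of the deeper column (depth z_c below the surface of column 1) and equate Σ ρ_i t_i down to z_c; mantle fills any gap and the z_c terms cancel.
Column 1: 2.912×2.44 + 8.593×2.78 + 21.78×2.89 + (z_c − 33.285)×3.39
Column 2: 2.245×0 + 6.11×2.76 + x×3.03 + (z_c − 2.245 − 6.11 − x)×3.39
The z_c×3.39 term appears on both sides and cancels. Collect the known terms of each column as K = Σ(ρt)_known − 3.39 × (depth of known layers): K_1 = 93.93802 − 3.39×33.285 = −18.89813; K_2 = 16.8636 − 3.39×(2.245 + 6.11) = −11.45985.
Balance: K_1 = K_2 − x×(3.39 − 3.03), so x = (K_2 − K_1)/(3.39 − 3.03) = 7.43828/0.36 = 20.7 km.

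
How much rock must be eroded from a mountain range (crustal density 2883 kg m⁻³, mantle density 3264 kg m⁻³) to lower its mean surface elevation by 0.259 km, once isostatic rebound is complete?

Net drop Δ = e − u = e − e ρ_c/ρ_m = e (ρ_m − ρ_c)/ρ_m.
e = Δ ρ_m/(ρ_m − ρ_c) = 0.259 km × 3264/381 = 2.22 km.

2.22 km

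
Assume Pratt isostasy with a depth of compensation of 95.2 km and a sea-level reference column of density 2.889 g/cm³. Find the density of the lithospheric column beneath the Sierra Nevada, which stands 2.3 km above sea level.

Pratt balance: ρ_ref D = ρ (D + h).
ρ = ρ_ref D/(D + h) = 2.889 × 95.2 km/(95.2 km + 2.3 km) = 2.82 g/cm³.

2.82 g/cm³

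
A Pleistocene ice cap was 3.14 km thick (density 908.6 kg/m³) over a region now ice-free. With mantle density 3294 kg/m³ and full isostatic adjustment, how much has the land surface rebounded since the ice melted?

Removing the load lets mantle flow back in; uplift u satisfies ρ_ice t = ρ_m u.
u = t ρ_ice/ρ_m = 3.14 km × 908.6/3294 = 0.866 km.

0.866 km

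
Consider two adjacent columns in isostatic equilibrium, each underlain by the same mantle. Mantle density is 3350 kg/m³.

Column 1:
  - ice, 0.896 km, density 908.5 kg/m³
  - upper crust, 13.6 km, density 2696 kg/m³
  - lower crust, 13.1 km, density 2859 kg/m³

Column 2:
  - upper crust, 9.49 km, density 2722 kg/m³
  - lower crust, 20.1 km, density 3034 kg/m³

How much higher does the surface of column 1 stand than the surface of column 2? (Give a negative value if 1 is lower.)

1.55 km

For any compensation level in the mantle, the mantle terms cancel and isostasy reduces to e = (Σt_1 − Σt_2) − (Σ(ρt)_1 − Σ(ρt)_2) / ρ_m.
Σt_1 = 27.596 km; Σt_2 = 29.59 km; Σ(ρt)_1 = 74932.516; Σ(ρt)_2 = 86815.18 (in km·kg/m³).
e = (27.596 − 29.59) − (74932.516 − 86815.18) / 3350 = 1.55 km.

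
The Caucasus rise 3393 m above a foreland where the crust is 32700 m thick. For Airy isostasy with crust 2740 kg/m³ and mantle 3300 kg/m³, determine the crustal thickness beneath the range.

52700 m

Root depth r = h ρ_c / (ρ_m − ρ_c) = 3393 m × 2740 / 560 = 16600 m.
Total thickness = T + h + r = 32700 m + 3393 m + 16600 m = 52700 m.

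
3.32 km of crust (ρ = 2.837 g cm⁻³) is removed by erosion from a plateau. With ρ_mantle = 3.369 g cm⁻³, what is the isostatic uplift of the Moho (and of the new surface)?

Unloading: uplift u = e ρ_c/ρ_m = 3.32 km × 2.837/3.369 = 2.8 km.

2.8 km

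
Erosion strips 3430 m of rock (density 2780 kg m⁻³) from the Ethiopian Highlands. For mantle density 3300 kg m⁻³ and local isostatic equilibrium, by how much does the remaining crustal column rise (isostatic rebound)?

2890 m

Unloading: uplift u = e ρ_c/ρ_m = 3430 m × 2780/3300 = 2890 m.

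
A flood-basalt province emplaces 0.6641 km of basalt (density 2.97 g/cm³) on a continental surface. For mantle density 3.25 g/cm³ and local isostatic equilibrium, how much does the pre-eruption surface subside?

Subaerial loading: s = t ρ_load / ρ_m.
s = 0.6641 km × 2.97/3.25 = 0.607 km.

0.607 km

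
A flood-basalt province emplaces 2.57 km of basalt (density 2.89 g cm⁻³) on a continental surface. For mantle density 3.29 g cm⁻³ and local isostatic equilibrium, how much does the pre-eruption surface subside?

2.26 km

Subaerial loading: s = t ρ_load / ρ_m.
s = 2.57 km × 2.89/3.29 = 2.26 km.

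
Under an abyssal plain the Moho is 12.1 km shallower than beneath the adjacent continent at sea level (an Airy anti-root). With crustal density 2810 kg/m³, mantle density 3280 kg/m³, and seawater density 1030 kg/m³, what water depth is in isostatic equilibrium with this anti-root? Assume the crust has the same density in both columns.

Replacing a thickness d of crust by seawater at the top must be balanced by replacing crust with mantle at the base: d (ρ_c − ρ_w) = a (ρ_m − ρ_c).
d = a (ρ_m − ρ_c)/(ρ_c − ρ_w) = 12.1 km × 470/1780 = 3.19 km.

3.19 km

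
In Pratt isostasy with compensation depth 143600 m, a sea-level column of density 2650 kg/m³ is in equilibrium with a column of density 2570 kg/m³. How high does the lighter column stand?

4470 m

ρ_ref D = ρ (D + h) → h = D (ρ_ref − ρ)/ρ.
h = 143600 m × (2650 − 2570)/2570 = 4470 m.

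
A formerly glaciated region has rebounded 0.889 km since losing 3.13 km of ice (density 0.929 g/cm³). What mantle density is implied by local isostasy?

ρ_m = ρ_ice t / u = 0.929 × 3.13 km/0.889 km = 3.27 g/cm³.

3.27 g/cm³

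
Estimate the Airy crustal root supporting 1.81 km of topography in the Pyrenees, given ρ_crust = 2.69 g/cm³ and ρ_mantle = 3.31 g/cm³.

7.85 km

Equating mass per unit area of the two columns: the weight of the topography is balanced by the buoyancy of the root, ρ_c h = (ρ_m − ρ_c) r.
r = h · ρ_c / (ρ_m − ρ_c) = 1.81 km × 2.69 / (3.31 − 2.69) = 7.85 km.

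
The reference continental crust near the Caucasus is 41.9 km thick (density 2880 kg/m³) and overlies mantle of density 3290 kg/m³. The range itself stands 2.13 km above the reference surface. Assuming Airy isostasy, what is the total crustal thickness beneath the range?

59 km

Root depth r = h ρ_c / (ρ_m − ρ_c) = 2.13 km × 2880 / 410 = 14.96 km.
Total thickness = T + h + r = 41.9 km + 2.13 km + 14.96 km = 59 km.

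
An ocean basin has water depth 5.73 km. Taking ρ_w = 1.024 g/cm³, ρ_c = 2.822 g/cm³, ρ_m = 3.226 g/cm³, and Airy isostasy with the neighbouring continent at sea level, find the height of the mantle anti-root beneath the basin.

25.5 km

Equating mass per unit area of the two columns: replacing crust with seawater at the top is compensated by replacing crust with mantle at the base: d (ρ_c − ρ_w) = a (ρ_m − ρ_c).
a = d (ρ_c − ρ_w)/(ρ_m − ρ_c) = 5.73 km × 1.798/0.404 = 25.5 km.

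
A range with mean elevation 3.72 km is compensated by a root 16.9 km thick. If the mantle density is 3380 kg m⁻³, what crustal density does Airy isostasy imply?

ρ_c h = (ρ_m − ρ_c) r → ρ_c (h + r) = ρ_m r → ρ_c = ρ_m r / (h + r).
ρ_c = 3380 × 16.9 km / (3.72 km + 16.9 km) = 2770 kg m⁻³.

2770 kg m⁻³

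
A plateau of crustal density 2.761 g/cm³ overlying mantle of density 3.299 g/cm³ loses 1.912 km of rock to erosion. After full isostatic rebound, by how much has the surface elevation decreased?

0.312 km

Rebound u = e ρ_c/ρ_m = 1.912 km × 2.761/3.299 = 1.6 km.
Net surface drop = e − u = 1.912 km − 1.6 km = e (ρ_m − ρ_c)/ρ_m = 0.312 km.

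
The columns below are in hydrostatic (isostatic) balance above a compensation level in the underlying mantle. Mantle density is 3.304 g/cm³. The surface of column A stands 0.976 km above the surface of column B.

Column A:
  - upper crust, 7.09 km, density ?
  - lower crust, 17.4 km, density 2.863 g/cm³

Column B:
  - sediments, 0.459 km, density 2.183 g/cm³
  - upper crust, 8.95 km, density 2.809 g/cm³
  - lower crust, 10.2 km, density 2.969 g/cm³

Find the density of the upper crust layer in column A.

Take the compensation level at the base of the deeper column (depth z_c below the surface of column A) and equate Σ ρ_i t_i down to z_c; mantle fills any gap and the z_c terms cancel.
Column A: 7.09×ρ + 17.4×2.863 + (z_c − 24.49)×3.304
Column B: 0.976×0 + 0.459×2.183 + 8.95×2.809 + 10.2×2.969 + (z_c − 0.976 − 19.609)×3.304
The z_c×3.304 term appears on both sides and cancels. Collect the known terms of each column as K = Σ(ρt)_known − 3.304 × (depth of known layers): K_A = 49.8162 − 3.304×24.49 = −31.09876; K_B = 56.426347 − 3.304×(0.976 + 19.609) = −11.586493.
Balance: K_A + 7.09×ρ = K_B, so ρ = (K_B − K_A)/7.09 = 19.5123/7.09 = 2.75 g/cm³.

2.75 g/cm³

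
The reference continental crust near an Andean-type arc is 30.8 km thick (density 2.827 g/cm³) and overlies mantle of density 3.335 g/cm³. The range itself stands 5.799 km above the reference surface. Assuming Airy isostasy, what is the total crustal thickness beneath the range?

68.9 km

Root depth r = h ρ_c / (ρ_m − ρ_c) = 5.799 km × 2.827 / 0.508 = 32.27 km.
Total thickness = T + h + r = 30.8 km + 5.799 km + 32.27 km = 68.9 km.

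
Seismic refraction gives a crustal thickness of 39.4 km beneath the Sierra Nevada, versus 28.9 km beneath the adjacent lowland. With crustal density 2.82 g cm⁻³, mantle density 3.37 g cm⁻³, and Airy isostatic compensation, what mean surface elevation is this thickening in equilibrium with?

Excess crust Δ = 39.4 km − 28.9 km = 10.5 km, split between elevation h and root r with h + r = Δ.
Airy balance ρ_c h = (ρ_m − ρ_c) r gives r = h ρ_c/(ρ_m − ρ_c), so h (1 + ρ_c/(ρ_m − ρ_c)) = Δ, i.e. h = Δ (ρ_m − ρ_c)/ρ_m.
h = 10.5 km × 0.55/3.37 = 1.71 km.

1.71 km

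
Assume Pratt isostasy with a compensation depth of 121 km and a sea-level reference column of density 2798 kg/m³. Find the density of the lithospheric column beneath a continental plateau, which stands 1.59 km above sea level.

2760 kg/m³

Pratt balance: ρ_ref D = ρ (D + h).
ρ = ρ_ref D/(D + h) = 2798 × 121 km/(121 km + 1.59 km) = 2760 kg/m³.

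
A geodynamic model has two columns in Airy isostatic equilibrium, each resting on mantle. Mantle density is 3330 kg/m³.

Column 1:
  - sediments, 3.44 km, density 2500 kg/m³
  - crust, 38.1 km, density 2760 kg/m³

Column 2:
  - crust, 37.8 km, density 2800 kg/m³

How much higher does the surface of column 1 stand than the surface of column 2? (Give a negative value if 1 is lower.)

1.36 km

For any compensation level in the mantle, the mantle terms cancel and isostasy reduces to e = (Σt_1 − Σt_2) − (Σ(ρt)_1 − Σ(ρt)_2) / ρ_m.
Σt_1 = 41.54 km; Σt_2 = 37.8 km; Σ(ρt)_1 = 113756; Σ(ρt)_2 = 105840 (in km·kg/m³).
e = (41.54 − 37.8) − (113756 − 105840) / 3330 = 1.36 km.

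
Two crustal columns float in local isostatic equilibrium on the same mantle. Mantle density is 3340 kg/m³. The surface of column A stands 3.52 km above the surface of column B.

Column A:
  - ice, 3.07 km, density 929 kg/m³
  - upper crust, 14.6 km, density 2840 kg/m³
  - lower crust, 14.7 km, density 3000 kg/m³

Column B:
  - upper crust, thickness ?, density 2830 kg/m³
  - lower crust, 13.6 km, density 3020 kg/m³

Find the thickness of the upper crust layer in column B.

Take the compensation level at the base of the deeper column (depth z_c below the surface of column A) and equate Σ ρ_i t_i down to z_c; mantle fills any gap and the z_c terms cancel.
Column A: 3.07×929 + 14.6×2840 + 14.7×3000 + (z_c − 32.37)×3340
Column B: 3.52×0 + x×2830 + 13.6×3020 + (z_c − 3.52 − 13.6 − x)×3340
The z_c×3340 term appears on both sides and cancels. Collect the known terms of each column as K = Σ(ρt)_known − 3340 × (depth of known layers): K_A = 88416.03 − 3340×32.37 = −19699.77; K_B = 41072 − 3340×(3.52 + 13.6) = −16108.8.
Balance: K_A = K_B − x×(3340 − 2830), so x = (K_B − K_A)/(3340 − 2830) = 3590.97/510 = 7.04 km.

7.04 km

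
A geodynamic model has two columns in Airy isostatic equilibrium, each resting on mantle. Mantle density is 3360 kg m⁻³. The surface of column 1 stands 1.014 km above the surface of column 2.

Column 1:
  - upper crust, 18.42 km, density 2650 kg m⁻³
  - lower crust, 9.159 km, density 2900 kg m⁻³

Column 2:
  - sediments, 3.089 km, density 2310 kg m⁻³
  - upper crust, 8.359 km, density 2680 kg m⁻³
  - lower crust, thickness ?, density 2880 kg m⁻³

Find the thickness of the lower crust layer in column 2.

Take the compensation level at the base of the deeper column (depth z_c below the surface of column 1) and equate Σ ρ_i t_i down to z_c; mantle fills any gap and the z_c terms cancel.
Column 1: 18.42×2650 + 9.159×2900 + (z_c − 27.579)×3360
Column 2: 1.014×0 + 3.089×2310 + 8.359×2680 + x×2880 + (z_c − 1.014 − 11.448 − x)×3360
The z_c×3360 term appears on both sides and cancels. Collect the known terms of each column as K = Σ(ρt)_known − 3360 × (depth of known layers): K_1 = 75374.1 − 3360×27.579 = −17291.34; K_2 = 29537.71 − 3360×(1.014 + 11.448) = −12334.61.
Balance: K_1 = K_2 − x×(3360 − 2880), so x = (K_2 − K_1)/(3360 − 2880) = 4956.73/480 = 10.3 km.

10.3 km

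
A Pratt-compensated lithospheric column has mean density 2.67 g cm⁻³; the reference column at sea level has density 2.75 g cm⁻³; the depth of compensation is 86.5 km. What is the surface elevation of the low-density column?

2.59 km

ρ_ref D = ρ (D + h) → h = D (ρ_ref − ρ)/ρ.
h = 86.5 km × (2.75 − 2.67)/2.67 = 2.59 km.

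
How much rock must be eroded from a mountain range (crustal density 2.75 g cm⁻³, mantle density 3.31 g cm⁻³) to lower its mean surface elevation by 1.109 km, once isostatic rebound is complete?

6.55 km

Net drop Δ = e − u = e − e ρ_c/ρ_m = e (ρ_m − ρ_c)/ρ_m.
e = Δ ρ_m/(ρ_m − ρ_c) = 1.109 km × 3.31/0.56 = 6.55 km.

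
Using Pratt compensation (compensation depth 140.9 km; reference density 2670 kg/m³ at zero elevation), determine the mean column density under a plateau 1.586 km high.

Pratt balance: ρ_ref D = ρ (D + h).
ρ = ρ_ref D/(D + h) = 2670 × 140.9 km/(140.9 km + 1.586 km) = 2640 kg/m³.

2640 kg/m³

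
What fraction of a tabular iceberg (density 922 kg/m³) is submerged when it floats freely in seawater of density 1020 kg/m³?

Submerged fraction = ρ_obj/ρ_fluid = 922/1020 = 0.904.

0.904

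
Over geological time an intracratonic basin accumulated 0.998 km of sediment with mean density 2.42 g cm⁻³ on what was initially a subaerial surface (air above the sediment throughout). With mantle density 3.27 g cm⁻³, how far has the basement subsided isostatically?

0.739 km

Subaerial load: s = t ρ_sed / ρ_m = 0.998 km × 2.42/3.27 = 0.739 km.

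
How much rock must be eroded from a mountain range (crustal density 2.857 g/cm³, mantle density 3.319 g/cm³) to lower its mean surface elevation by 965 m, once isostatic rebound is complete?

Net drop Δ = e − u = e − e ρ_c/ρ_m = e (ρ_m − ρ_c)/ρ_m.
e = Δ ρ_m/(ρ_m − ρ_c) = 965 m × 3.319/0.462 = 6930 m.

6930 m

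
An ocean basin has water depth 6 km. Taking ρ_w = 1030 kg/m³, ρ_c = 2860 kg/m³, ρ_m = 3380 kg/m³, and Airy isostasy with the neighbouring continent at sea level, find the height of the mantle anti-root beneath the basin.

21.1 km

For local isostatic compensation: replacing crust with seawater at the top is compensated by replacing crust with mantle at the base: d (ρ_c − ρ_w) = a (ρ_m − ρ_c).
a = d (ρ_c − ρ_w)/(ρ_m − ρ_c) = 6 km × 1830/520 = 21.1 km.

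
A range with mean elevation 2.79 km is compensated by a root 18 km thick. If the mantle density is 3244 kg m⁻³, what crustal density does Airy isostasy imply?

2810 kg m⁻³

ρ_c h = (ρ_m − ρ_c) r → ρ_c (h + r) = ρ_m r → ρ_c = ρ_m r / (h + r).
ρ_c = 3244 × 18 km / (2.79 km + 18 km) = 2810 kg m⁻³.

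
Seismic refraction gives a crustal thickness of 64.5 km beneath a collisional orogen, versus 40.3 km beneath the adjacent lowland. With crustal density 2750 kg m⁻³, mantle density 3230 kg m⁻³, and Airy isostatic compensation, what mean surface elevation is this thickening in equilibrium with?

3.6 km

Excess crust Δ = 64.5 km − 40.3 km = 24.2 km, split between elevation h and root r with h + r = Δ.
Airy balance ρ_c h = (ρ_m − ρ_c) r gives r = h ρ_c/(ρ_m − ρ_c), so h (1 + ρ_c/(ρ_m − ρ_c)) = Δ, i.e. h = Δ (ρ_m − ρ_c)/ρ_m.
h = 24.2 km × 480/3230 = 3.6 km.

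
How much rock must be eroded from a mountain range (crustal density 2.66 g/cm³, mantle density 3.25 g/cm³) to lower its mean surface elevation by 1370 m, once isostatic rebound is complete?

Net drop Δ = e − u = e − e ρ_c/ρ_m = e (ρ_m − ρ_c)/ρ_m.
e = Δ ρ_m/(ρ_m − ρ_c) = 1370 m × 3.25/0.59 = 7550 m.

7550 m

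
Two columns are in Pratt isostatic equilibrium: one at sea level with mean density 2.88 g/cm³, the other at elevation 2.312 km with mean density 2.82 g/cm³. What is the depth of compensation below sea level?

109 km

ρ_ref D = ρ (D + h) → D (ρ_ref − ρ) = ρ h.
D = ρ h/(ρ_ref − ρ) = 2.82 × 2.312 km/(2.88 − 2.82) = 109 km.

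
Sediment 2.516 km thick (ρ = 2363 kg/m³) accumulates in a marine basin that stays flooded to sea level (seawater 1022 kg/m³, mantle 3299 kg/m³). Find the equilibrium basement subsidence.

1.48 km

Submarine loading: the sediment displaces seawater, and the subsidence is in turn flooded, so s (ρ_m − ρ_w) = t (ρ_sed − ρ_w).
s = 2.516 km × (2363 − 1022) / (3299 − 1022) = 1.48 km.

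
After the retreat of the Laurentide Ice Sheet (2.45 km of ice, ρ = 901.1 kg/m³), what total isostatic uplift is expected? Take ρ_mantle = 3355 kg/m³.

Removing the load lets mantle flow back in; uplift u satisfies ρ_ice t = ρ_m u.
u = t ρ_ice/ρ_m = 2.45 km × 901.1/3355 = 0.658 km.

0.658 km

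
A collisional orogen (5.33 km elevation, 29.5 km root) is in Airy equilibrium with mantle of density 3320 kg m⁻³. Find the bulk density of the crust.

2810 kg m⁻³

ρ_c h = (ρ_m − ρ_c) r → ρ_c (h + r) = ρ_m r → ρ_c = ρ_m r / (h + r).
ρ_c = 3320 × 29.5 km / (5.33 km + 29.5 km) = 2810 kg m⁻³.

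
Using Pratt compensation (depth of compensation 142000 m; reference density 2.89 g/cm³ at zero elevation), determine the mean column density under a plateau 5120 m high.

Pratt balance: ρ_ref D = ρ (D + h).
ρ = ρ_ref D/(D + h) = 2.89 × 142000 m/(142000 m + 5120 m) = 2.79 g/cm³.

2.79 g/cm³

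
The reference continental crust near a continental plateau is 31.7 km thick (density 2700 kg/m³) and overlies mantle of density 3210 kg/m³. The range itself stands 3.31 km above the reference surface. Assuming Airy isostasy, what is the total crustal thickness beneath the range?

52.5 km

Root depth r = h ρ_c / (ρ_m − ρ_c) = 3.31 km × 2700 / 510 = 17.52 km.
Total thickness = T + h + r = 31.7 km + 3.31 km + 17.52 km = 52.5 km.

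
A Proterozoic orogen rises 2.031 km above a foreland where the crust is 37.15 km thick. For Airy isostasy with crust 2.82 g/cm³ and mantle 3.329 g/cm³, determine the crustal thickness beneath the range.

50.4 km

Root depth r = h ρ_c / (ρ_m − ρ_c) = 2.031 km × 2.82 / 0.509 = 11.25 km.
Total thickness = T + h + r = 37.15 km + 2.031 km + 11.25 km = 50.4 km.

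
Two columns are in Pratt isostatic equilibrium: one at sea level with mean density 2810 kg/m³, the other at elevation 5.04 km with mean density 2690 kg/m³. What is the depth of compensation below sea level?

ρ_ref D = ρ (D + h) → D (ρ_ref − ρ) = ρ h.
D = ρ h/(ρ_ref − ρ) = 2690 × 5.04 km/(2810 − 2690) = 113 km.

113 km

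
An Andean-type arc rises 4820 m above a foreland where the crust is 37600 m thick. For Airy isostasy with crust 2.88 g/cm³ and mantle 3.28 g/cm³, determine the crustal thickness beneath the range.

Root depth r = h ρ_c / (ρ_m − ρ_c) = 4820 m × 2.88 / 0.4 = 34700 m.
Total thickness = T + h + r = 37600 m + 4820 m + 34700 m = 77100 m.

77100 m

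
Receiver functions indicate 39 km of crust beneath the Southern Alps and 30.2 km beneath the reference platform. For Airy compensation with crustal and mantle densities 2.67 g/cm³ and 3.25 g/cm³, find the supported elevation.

Excess crust Δ = 39 km − 30.2 km = 8.8 km, split between elevation h and root r with h + r = Δ.
Airy balance ρ_c h = (ρ_m − ρ_c) r gives r = h ρ_c/(ρ_m − ρ_c), so h (1 + ρ_c/(ρ_m − ρ_c)) = Δ, i.e. h = Δ (ρ_m − ρ_c)/ρ_m.
h = 8.8 km × 0.58/3.25 = 1.57 km.

1.57 km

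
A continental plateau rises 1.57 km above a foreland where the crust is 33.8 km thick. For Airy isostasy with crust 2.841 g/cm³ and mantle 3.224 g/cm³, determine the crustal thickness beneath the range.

47 km

Root depth r = h ρ_c / (ρ_m − ρ_c) = 1.57 km × 2.841 / 0.383 = 11.65 km.
Total thickness = T + h + r = 33.8 km + 1.57 km + 11.65 km = 47 km.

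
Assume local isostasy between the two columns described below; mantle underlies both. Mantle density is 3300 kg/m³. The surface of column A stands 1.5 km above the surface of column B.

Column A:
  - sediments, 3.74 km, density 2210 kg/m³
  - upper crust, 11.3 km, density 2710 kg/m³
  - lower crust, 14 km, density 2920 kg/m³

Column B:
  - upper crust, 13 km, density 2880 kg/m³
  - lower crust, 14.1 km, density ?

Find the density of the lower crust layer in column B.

Take the compensation level at the base of the deeper column (depth z_c below the surface of column A) and equate Σ ρ_i t_i down to z_c; mantle fills any gap and the z_c terms cancel.
Column A: 3.74×2210 + 11.3×2710 + 14×2920 + (z_c − 29.04)×3300
Column B: 1.5×0 + 13×2880 + 14.1×ρ + (z_c − 1.5 − 27.1)×3300
The z_c×3300 term appears on both sides and cancels. Collect the known terms of each column as K = Σ(ρt)_known − 3300 × (depth of known layers): K_A = 79768.4 − 3300×29.04 = −16063.6; K_B = 37440 − 3300×(1.5 + 27.1) = −56940.
Balance: K_A = K_B + 14.1×ρ, so ρ = (K_A − K_B)/14.1 = 40876.4/14.1 = 2900 kg/m³.

2900 kg/m³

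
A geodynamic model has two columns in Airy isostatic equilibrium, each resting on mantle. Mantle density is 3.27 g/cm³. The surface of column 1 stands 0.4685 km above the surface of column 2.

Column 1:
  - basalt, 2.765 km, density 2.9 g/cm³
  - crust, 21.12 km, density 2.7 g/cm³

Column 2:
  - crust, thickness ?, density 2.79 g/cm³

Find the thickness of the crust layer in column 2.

Take the compensation level at the base of the deeper column (depth z_c below the surface of column 1) and equate Σ ρ_i t_i down to z_c; mantle fills any gap and the z_c terms cancel.
Column 1: 2.765×2.9 + 21.12×2.7 + (z_c − 23.885)×3.27
Column 2: 0.4685×0 + x×2.79 + (z_c − 0.4685 − 0 − x)×3.27
The z_c×3.27 term appears on both sides and cancels. Collect the known terms of each column as K = Σ(ρt)_known − 3.27 × (depth of known layers): K_1 = 65.0425 − 3.27×23.885 = −13.06145; K_2 = 0 − 3.27×(0.4685 + 0) = −1.531995.
Balance: K_1 = K_2 − x×(3.27 − 2.79), so x = (K_2 − K_1)/(3.27 − 2.79) = 11.5295/0.48 = 24 km.

24 km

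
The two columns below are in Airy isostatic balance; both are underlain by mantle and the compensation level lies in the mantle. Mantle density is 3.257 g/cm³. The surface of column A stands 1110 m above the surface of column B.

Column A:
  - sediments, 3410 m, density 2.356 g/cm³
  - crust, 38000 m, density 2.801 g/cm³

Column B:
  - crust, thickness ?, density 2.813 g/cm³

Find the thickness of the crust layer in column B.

Take the compensation level at the base of the deeper column (depth z_c below the surface of column A) and equate Σ ρ_i t_i down to z_c; mantle fills any gap and the z_c terms cancel.
Column A: 3410×2.356 + 38000×2.801 + (z_c − 41410)×3.257
Column B: 1110×0 + x×2.813 + (z_c − 1110 − 0 − x)×3.257
The z_c×3.257 term appears on both sides and cancels. Collect the known terms of each column as K = Σ(ρt)_known − 3.257 × (depth of known layers): K_A = 114471.96 − 3.257×41410 = −20400.41; K_B = 0 − 3.257×(1110 + 0) = −3615.27.
Balance: K_A = K_B − x×(3.257 − 2.813), so x = (K_B − K_A)/(3.257 − 2.813) = 16785.1/0.444 = 37800 m.

37800 m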